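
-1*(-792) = 792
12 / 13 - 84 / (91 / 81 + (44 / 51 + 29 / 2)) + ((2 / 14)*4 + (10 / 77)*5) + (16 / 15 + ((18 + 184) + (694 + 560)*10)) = 12740.12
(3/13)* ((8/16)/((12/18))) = 9/52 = 0.17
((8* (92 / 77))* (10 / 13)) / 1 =7360 / 1001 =7.35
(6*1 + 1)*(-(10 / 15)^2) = -28 / 9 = -3.11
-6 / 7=-0.86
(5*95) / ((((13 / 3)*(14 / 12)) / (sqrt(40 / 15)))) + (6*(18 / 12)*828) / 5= 5700*sqrt(6) / 91 + 7452 / 5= 1643.83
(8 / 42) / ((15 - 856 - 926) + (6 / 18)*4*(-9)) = -4 / 37359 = -0.00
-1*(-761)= 761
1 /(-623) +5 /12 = 3103 /7476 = 0.42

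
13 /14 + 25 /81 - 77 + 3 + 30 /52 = -532082 /7371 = -72.19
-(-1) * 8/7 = 8/7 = 1.14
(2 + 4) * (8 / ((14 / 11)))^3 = 511104 / 343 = 1490.10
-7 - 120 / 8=-22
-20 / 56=-5 / 14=-0.36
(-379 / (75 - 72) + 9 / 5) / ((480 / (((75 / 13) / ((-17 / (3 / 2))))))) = 467 / 3536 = 0.13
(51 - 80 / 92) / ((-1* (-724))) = 1153 / 16652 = 0.07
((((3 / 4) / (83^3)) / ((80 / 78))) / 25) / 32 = 117 / 73188736000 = 0.00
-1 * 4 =-4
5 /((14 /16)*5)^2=64 /245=0.26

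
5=5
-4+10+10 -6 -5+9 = 14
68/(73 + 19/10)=680/749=0.91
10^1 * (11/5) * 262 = 5764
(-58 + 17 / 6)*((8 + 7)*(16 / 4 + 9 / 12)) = -31445 / 8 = -3930.62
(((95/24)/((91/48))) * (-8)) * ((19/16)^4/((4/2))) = -12380495/745472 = -16.61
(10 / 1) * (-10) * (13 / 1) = -1300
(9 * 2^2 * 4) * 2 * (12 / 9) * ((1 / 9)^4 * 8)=1024 / 2187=0.47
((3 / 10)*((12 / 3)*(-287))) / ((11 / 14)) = -24108 / 55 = -438.33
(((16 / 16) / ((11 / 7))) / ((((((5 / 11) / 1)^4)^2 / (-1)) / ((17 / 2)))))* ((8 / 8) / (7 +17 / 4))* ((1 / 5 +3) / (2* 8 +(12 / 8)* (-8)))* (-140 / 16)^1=32465626886 / 17578125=1846.93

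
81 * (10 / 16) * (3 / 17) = 1215 / 136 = 8.93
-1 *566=-566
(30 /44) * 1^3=15 /22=0.68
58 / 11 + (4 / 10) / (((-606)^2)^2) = 19555030555931 / 3708712691640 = 5.27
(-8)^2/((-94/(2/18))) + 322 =136174/423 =321.92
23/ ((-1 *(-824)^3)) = 0.00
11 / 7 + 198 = 1397 / 7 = 199.57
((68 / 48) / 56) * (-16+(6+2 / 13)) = -68 / 273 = -0.25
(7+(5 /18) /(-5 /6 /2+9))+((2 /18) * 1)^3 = 528142 /75087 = 7.03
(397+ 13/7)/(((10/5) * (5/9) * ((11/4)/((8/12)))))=33504/385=87.02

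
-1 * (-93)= 93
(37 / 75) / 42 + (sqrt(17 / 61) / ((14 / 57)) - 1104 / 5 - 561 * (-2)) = 57 * sqrt(1037) / 854 + 2838817 / 3150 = 903.36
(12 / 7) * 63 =108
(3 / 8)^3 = 0.05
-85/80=-17/16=-1.06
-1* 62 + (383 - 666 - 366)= -711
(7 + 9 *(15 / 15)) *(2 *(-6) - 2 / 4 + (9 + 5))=24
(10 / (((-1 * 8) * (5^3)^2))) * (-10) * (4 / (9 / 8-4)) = -16 / 14375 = -0.00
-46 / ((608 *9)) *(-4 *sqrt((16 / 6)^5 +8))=23 *sqrt(26034) / 9234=0.40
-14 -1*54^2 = -2930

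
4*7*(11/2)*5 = 770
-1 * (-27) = 27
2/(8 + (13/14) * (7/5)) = 20/93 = 0.22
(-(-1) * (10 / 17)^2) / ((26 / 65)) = 250 / 289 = 0.87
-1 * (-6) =6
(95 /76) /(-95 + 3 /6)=-5 /378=-0.01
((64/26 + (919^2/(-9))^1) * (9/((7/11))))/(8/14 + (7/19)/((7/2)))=-458922409/234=-1961206.88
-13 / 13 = -1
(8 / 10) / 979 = 4 / 4895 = 0.00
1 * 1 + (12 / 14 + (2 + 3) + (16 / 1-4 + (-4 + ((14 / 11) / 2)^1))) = 1193 / 77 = 15.49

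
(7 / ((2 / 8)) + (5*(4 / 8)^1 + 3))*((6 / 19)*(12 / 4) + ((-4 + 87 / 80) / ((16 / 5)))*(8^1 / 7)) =-26465 / 8512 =-3.11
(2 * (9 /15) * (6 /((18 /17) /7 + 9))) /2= 238 /605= 0.39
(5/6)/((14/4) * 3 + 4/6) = 5/67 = 0.07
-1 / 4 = -0.25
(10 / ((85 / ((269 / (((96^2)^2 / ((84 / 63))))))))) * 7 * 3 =1883 / 180486144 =0.00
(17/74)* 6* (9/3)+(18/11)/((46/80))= 65349/9361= 6.98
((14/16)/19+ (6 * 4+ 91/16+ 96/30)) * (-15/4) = -150177/1216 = -123.50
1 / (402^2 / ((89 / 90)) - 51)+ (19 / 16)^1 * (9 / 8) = 2486320783 / 1861097088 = 1.34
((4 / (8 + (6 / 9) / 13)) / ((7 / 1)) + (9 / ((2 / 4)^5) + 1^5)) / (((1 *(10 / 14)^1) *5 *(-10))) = -317689 / 39250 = -8.09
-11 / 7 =-1.57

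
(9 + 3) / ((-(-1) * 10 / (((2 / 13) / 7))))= 12 / 455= 0.03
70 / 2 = 35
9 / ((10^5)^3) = 0.00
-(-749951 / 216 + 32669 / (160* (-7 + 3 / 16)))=3501.97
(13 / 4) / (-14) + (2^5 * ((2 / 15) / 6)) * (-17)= -31049 / 2520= -12.32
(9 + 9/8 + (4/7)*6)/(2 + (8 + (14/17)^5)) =1.31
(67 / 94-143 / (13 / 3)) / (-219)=3035 / 20586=0.15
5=5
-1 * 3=-3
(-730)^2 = 532900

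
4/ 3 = 1.33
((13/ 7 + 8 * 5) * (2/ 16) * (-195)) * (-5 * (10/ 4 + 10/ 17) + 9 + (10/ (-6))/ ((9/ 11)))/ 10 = 29645447/ 34272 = 865.00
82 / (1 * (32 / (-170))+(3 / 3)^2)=6970 / 69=101.01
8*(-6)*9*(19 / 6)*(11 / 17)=-15048 / 17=-885.18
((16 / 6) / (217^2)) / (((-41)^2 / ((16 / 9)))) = 128 / 2137228443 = 0.00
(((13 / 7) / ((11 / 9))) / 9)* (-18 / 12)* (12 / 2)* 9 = -13.68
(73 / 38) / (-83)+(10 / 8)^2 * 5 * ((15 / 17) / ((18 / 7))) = 6839807 / 2573664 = 2.66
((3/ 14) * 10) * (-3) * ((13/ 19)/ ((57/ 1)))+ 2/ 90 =-6248/ 113715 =-0.05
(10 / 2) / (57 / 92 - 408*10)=-460 / 375303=-0.00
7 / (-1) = -7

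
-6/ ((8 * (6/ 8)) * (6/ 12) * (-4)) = 1/ 2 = 0.50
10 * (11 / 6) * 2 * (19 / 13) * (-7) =-14630 / 39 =-375.13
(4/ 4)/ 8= 1/ 8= 0.12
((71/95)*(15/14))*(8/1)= 852/133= 6.41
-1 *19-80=-99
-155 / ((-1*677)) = 0.23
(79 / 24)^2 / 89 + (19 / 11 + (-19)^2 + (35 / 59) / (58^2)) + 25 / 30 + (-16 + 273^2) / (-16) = -120130285450019 / 27980352576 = -4293.38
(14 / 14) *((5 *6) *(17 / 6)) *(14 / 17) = 70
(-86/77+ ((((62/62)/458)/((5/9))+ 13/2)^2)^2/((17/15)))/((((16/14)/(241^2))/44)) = 41234824832905920195241/11687748544250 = 3528038328.07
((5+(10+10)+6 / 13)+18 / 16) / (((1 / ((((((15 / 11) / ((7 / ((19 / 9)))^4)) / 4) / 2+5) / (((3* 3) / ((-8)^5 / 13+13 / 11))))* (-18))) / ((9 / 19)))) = 36543456229661825 / 115141938912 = 317377.46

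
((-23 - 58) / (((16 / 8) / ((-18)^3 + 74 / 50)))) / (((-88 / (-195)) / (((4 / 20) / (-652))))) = -460465317 / 2868800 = -160.51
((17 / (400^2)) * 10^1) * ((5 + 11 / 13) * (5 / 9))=323 / 93600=0.00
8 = 8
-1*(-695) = 695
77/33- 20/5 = -5/3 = -1.67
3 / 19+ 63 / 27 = 142 / 57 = 2.49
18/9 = 2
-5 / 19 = -0.26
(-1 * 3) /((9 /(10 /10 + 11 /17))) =-28 /51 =-0.55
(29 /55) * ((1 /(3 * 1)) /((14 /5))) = 29 /462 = 0.06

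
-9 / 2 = -4.50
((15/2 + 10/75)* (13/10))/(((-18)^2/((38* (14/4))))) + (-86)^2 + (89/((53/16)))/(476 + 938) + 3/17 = 458203046879387/61917080400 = 7400.27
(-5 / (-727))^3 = 125 / 384240583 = 0.00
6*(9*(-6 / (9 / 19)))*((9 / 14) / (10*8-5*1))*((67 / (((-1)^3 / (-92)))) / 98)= -3162132 / 8575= -368.76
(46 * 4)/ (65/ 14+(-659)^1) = -2576/ 9161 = -0.28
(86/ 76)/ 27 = 43/ 1026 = 0.04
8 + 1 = 9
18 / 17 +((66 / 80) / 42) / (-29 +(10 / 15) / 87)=76226553 / 72037840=1.06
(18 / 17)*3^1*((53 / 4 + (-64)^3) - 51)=-28315629 / 34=-832812.62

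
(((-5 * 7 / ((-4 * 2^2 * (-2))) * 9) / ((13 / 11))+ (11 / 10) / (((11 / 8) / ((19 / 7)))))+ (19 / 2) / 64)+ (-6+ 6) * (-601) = -349991 / 58240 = -6.01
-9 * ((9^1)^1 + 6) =-135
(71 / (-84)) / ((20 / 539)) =-5467 / 240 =-22.78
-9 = -9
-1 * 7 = -7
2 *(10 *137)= 2740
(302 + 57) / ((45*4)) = 1.99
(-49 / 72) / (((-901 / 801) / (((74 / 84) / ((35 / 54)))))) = 29637 / 36040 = 0.82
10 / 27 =0.37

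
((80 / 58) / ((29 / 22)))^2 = 774400 / 707281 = 1.09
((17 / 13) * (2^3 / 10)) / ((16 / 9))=153 / 260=0.59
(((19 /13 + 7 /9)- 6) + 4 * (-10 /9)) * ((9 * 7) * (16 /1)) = -107520 /13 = -8270.77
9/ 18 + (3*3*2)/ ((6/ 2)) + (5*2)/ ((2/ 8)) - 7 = 79/ 2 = 39.50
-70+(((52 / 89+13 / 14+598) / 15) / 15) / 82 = -1608462007 / 22988700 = -69.97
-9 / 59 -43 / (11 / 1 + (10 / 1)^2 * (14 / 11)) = -41596 / 89739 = -0.46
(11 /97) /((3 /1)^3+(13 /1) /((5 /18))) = 55 /35793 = 0.00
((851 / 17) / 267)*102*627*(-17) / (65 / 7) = -126991326 / 5785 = -21951.83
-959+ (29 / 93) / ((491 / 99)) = -14595982 / 15221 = -958.94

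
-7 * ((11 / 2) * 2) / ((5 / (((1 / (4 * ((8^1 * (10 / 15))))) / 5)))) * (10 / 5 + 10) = -693 / 400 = -1.73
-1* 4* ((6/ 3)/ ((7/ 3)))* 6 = -144/ 7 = -20.57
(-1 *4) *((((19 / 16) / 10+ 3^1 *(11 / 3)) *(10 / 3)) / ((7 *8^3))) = -593 / 14336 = -0.04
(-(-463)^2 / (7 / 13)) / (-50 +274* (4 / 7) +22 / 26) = -36228361 / 9775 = -3706.23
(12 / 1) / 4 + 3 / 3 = 4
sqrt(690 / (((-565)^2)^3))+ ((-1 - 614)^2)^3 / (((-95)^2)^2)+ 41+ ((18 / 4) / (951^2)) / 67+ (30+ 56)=sqrt(690) / 180362125+ 1165719558478883824113 / 1754840813846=664287922.46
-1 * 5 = -5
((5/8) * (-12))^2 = 56.25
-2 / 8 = -0.25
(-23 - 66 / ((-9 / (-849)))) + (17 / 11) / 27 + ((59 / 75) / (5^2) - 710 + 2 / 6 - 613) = -1405474159 / 185625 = -7571.58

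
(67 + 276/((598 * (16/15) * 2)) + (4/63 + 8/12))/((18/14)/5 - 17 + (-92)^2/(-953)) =-4242617815/1599994656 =-2.65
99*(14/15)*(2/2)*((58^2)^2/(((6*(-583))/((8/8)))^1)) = -298926.31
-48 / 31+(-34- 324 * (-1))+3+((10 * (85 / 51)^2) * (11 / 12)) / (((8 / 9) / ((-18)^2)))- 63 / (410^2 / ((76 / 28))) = 24942150037 / 2605550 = 9572.70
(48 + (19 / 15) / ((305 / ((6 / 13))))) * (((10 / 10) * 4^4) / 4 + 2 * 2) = 64711384 / 19825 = 3264.13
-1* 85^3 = -614125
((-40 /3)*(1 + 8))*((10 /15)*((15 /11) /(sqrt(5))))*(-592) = 142080*sqrt(5) /11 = 28881.87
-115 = -115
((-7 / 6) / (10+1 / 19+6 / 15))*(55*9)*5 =-182875 / 662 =-276.25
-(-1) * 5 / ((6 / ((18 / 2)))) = 15 / 2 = 7.50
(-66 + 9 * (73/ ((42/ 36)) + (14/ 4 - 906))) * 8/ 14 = -213510/ 49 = -4357.35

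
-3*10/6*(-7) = 35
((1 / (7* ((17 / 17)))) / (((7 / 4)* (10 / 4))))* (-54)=-1.76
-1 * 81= -81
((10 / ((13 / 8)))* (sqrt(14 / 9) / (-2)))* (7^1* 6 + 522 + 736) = -4000* sqrt(14) / 3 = -4988.88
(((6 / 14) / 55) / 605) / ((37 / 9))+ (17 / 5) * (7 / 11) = 18646732 / 8618225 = 2.16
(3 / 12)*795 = 795 / 4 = 198.75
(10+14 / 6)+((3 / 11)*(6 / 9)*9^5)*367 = 130026305 / 33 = 3940191.06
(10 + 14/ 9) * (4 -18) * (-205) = 298480/ 9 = 33164.44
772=772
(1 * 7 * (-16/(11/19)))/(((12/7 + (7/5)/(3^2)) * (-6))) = 5880/341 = 17.24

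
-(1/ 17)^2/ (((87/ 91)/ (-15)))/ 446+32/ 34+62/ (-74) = 14308905/ 138303262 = 0.10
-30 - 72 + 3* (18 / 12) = -195 / 2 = -97.50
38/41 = 0.93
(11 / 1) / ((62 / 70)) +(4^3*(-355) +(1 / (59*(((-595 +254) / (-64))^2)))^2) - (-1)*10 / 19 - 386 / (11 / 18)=-20871402265942159573 / 894283340089579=-23338.69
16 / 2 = 8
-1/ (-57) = 1/ 57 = 0.02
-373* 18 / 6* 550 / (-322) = 307725 / 161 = 1911.34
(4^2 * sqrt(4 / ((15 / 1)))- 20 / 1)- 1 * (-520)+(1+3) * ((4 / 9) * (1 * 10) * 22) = 32 * sqrt(15) / 15+8020 / 9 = 899.37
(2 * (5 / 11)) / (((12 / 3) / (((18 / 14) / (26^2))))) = 45 / 104104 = 0.00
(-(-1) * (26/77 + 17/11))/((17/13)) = 1885/1309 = 1.44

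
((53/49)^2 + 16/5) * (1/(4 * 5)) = 52461/240100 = 0.22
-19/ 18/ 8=-19/ 144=-0.13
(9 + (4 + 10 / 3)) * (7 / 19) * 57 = 343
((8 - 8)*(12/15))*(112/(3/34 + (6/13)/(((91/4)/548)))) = 0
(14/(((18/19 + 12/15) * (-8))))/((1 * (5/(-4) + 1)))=665/166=4.01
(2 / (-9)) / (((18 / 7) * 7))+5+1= 485 / 81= 5.99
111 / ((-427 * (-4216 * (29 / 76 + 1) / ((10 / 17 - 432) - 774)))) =-7202938 / 133892255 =-0.05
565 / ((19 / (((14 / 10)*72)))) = 56952 / 19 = 2997.47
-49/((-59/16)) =784/59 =13.29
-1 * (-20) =20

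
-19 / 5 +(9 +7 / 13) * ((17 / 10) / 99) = -23399 / 6435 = -3.64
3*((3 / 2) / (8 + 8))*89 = 801 / 32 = 25.03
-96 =-96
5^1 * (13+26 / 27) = 1885 / 27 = 69.81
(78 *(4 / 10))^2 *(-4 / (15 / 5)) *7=-227136 / 25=-9085.44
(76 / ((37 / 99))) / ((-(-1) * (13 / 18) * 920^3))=16929 / 46818616000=0.00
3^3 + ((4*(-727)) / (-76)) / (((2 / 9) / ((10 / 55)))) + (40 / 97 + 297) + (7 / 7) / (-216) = 1557660055 / 4378968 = 355.71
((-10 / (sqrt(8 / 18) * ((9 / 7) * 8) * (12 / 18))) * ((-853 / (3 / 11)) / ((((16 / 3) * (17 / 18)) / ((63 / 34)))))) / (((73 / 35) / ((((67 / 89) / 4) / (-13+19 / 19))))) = -145550738025 / 7690784768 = -18.93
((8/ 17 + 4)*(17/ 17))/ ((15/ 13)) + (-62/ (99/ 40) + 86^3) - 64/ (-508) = 679733731228/ 1068705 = 636034.95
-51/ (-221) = 3/ 13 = 0.23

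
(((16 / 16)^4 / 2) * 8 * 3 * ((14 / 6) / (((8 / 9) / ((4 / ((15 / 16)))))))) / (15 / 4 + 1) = 2688 / 95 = 28.29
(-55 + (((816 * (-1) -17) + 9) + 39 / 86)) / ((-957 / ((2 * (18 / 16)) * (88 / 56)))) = 3.25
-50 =-50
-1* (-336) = 336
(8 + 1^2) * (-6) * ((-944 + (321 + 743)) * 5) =-32400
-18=-18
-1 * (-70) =70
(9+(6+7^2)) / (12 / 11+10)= 352 / 61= 5.77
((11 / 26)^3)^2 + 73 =22552623209 / 308915776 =73.01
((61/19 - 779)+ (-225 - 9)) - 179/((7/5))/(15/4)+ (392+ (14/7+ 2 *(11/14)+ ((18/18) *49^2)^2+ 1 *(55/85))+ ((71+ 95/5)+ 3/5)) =195494333014/33915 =5764243.93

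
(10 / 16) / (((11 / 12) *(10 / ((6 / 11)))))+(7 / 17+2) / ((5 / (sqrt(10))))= 9 / 242+41 *sqrt(10) / 85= 1.56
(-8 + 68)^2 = 3600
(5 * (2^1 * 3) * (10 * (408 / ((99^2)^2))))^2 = 184960000 / 113919098077521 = 0.00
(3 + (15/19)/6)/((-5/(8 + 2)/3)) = -357/19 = -18.79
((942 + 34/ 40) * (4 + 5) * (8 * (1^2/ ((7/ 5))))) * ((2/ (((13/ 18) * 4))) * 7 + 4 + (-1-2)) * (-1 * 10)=-257963760/ 91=-2834766.59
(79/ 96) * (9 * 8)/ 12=79/ 16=4.94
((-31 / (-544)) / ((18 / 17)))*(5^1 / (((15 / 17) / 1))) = 527 / 1728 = 0.30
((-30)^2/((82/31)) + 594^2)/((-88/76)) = -137562147/451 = -305015.85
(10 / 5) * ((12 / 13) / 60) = 0.03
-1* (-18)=18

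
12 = 12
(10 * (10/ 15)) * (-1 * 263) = -5260/ 3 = -1753.33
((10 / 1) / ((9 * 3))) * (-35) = -12.96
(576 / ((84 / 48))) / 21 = 768 / 49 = 15.67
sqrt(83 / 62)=sqrt(5146) / 62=1.16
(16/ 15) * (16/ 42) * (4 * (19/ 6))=4864/ 945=5.15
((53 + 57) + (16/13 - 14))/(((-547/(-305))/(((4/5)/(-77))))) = -308416/547547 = -0.56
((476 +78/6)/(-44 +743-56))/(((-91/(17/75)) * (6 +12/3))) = -0.00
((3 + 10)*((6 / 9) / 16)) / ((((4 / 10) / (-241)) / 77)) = -1206205 / 48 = -25129.27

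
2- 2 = 0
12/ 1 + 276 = 288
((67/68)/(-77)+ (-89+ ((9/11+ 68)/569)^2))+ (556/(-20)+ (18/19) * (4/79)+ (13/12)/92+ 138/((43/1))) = -188561216266502882267/1660906137939473040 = -113.53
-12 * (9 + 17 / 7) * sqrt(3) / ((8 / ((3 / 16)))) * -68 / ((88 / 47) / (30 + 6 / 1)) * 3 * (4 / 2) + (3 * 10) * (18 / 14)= 270 / 7 + 1941570 * sqrt(3) / 77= 43712.57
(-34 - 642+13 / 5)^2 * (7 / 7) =11336689 / 25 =453467.56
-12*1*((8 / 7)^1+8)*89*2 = -136704 / 7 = -19529.14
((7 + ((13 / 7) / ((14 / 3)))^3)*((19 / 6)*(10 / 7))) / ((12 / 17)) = 10735975745 / 237180384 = 45.27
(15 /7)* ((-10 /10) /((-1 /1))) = 15 /7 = 2.14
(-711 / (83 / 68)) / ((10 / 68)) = -1643832 / 415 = -3961.04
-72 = -72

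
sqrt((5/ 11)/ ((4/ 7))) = 0.89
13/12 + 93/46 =857/276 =3.11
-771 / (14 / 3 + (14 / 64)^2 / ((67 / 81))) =-158690304 / 972419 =-163.19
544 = 544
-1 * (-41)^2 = -1681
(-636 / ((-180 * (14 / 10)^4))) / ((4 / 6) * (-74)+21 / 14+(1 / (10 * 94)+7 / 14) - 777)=-6227500 / 5581405417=-0.00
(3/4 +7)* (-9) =-279/4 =-69.75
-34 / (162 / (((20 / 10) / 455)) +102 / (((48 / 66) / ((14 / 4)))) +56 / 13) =-3536 / 3884419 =-0.00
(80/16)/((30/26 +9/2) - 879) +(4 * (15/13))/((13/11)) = 14964650/3837483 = 3.90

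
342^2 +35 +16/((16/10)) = 117009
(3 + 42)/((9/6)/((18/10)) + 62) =270/377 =0.72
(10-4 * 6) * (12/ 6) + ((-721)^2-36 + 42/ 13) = 6757143/ 13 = 519780.23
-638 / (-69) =638 / 69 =9.25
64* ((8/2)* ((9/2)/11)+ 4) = 3968/11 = 360.73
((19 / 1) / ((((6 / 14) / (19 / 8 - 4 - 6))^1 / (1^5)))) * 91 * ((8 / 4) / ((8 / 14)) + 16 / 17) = -111480733 / 816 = -136618.55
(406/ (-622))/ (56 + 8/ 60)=-3045/ 261862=-0.01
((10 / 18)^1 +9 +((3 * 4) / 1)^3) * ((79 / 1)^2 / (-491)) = -97596758 / 4419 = -22085.71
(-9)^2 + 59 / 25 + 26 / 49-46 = 46416 / 1225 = 37.89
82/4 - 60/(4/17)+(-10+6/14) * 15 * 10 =-23383/14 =-1670.21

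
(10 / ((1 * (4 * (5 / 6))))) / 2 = 3 / 2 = 1.50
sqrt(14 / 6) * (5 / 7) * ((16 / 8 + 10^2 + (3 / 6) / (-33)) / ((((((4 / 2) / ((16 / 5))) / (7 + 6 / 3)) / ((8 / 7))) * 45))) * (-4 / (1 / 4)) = -3446272 * sqrt(21) / 24255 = -651.12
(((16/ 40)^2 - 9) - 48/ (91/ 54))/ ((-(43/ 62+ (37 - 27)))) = 5264482/ 1508325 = 3.49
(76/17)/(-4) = -19/17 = -1.12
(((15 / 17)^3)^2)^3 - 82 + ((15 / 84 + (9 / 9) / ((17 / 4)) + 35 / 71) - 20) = -100.99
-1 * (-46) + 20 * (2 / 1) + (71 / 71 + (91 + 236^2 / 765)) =191866 / 765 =250.81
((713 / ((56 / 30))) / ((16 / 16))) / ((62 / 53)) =18285 / 56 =326.52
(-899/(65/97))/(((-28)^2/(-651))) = 8109879/7280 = 1113.99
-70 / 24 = -35 / 12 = -2.92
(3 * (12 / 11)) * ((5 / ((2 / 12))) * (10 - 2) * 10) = 86400 / 11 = 7854.55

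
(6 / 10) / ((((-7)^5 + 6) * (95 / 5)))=-3 / 1596095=-0.00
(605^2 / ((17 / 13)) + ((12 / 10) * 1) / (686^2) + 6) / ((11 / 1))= 5598241781281 / 220003630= 25446.13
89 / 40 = 2.22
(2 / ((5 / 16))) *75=480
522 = 522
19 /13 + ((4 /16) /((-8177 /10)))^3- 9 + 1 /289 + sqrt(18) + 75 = 3* sqrt(2) + 295087284841107 /4373931529864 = 71.71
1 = 1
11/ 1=11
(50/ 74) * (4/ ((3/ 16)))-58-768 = -811.59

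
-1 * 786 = -786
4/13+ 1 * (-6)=-74/13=-5.69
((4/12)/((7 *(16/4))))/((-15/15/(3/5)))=-1/140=-0.01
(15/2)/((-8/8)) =-15/2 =-7.50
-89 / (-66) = 89 / 66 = 1.35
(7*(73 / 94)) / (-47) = -511 / 4418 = -0.12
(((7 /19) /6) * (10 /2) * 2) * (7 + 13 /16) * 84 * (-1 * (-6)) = 91875 /38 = 2417.76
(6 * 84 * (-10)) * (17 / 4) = -21420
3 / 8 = 0.38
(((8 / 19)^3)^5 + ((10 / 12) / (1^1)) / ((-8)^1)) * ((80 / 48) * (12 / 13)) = -0.16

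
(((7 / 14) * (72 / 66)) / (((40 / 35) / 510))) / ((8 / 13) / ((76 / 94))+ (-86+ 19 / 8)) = -5290740 / 1801129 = -2.94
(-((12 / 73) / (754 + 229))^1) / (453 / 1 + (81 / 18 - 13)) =-24 / 63793751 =-0.00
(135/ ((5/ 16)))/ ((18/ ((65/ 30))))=52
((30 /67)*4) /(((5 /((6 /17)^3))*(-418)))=-2592 /68796739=-0.00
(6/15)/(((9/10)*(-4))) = -1/9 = -0.11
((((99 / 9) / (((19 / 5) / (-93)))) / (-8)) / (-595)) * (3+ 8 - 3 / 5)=-13299 / 22610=-0.59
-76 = -76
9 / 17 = 0.53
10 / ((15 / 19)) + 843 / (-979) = 34673 / 2937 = 11.81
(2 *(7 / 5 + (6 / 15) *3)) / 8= 13 / 20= 0.65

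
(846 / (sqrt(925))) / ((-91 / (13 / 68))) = -423 * sqrt(37) / 44030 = -0.06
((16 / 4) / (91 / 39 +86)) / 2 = 6 / 265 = 0.02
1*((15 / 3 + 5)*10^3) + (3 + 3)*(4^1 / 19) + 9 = 190195 / 19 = 10010.26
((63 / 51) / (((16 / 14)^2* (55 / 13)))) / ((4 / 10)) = 0.56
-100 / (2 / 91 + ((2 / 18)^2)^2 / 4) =-238820400 / 52579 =-4542.13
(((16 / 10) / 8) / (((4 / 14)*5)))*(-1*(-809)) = 5663 / 50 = 113.26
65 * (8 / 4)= 130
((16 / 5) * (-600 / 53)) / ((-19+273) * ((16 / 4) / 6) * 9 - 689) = -384 / 8851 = -0.04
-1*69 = -69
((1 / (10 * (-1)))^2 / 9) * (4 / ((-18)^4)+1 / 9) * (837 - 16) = 2394857 / 23619600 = 0.10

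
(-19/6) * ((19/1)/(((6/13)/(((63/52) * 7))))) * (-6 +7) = -17689/16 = -1105.56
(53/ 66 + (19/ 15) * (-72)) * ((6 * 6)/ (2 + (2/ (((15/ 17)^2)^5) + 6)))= -10321234681640625/ 47548550092439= -217.07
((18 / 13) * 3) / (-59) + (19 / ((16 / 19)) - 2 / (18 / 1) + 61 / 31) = 83367313 / 3423888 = 24.35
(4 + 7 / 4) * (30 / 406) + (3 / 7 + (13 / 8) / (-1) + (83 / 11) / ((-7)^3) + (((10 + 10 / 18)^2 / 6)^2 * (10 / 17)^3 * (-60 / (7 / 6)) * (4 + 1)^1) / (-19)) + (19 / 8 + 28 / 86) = 288713454839699893 / 303319307811366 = 951.85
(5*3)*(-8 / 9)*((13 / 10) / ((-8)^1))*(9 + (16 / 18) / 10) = 5317 / 270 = 19.69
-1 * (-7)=7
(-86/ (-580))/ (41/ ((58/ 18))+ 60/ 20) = 43/ 4560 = 0.01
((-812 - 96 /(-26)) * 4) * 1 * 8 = -336256 /13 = -25865.85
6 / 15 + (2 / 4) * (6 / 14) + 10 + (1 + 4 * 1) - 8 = 533 / 70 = 7.61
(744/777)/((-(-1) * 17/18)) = 4464/4403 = 1.01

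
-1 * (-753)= 753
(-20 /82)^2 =100 /1681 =0.06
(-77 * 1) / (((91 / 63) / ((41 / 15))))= -9471 / 65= -145.71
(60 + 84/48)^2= 61009/16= 3813.06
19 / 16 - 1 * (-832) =13331 / 16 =833.19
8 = 8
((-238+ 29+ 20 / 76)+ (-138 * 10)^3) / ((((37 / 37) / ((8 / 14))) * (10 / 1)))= -99866743932 / 665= -150175554.78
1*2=2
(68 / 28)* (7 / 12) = 17 / 12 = 1.42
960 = 960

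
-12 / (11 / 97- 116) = 388 / 3747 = 0.10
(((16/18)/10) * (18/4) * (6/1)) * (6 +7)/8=39/10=3.90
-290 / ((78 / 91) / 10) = -3383.33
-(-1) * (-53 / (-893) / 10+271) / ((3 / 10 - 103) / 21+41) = 50821743 / 6771619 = 7.51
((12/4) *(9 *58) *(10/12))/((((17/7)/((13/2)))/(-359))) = -42633045/34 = -1253913.09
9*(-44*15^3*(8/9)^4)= -22528000/27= -834370.37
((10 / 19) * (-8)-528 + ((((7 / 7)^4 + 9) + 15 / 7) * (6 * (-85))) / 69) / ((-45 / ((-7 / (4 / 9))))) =-951291 / 4370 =-217.69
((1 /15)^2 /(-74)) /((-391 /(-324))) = -18 /361675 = -0.00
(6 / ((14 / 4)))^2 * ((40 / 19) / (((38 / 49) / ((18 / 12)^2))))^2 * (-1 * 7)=-100018800 / 130321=-767.48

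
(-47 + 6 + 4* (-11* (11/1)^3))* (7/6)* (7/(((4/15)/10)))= -71791125/4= -17947781.25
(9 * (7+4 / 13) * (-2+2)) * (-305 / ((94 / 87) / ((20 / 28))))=0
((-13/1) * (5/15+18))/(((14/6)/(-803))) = 574145/7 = 82020.71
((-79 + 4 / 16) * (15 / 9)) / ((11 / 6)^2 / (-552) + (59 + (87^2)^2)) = -2608200 / 1138463302919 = -0.00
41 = 41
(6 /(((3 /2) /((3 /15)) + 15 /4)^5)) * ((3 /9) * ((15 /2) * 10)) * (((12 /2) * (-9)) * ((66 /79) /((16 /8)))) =-45056 /2399625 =-0.02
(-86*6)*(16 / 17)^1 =-8256 / 17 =-485.65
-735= -735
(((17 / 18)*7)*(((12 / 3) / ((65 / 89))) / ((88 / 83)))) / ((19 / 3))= 879053 / 163020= 5.39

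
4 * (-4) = -16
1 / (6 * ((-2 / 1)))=-1 / 12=-0.08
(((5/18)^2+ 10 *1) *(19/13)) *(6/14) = 62035/9828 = 6.31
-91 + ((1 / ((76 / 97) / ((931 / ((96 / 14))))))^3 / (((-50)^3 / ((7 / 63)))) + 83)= -100530639561511 / 7962624000000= -12.63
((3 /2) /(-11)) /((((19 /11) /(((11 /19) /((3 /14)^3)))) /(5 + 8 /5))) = -166012 /5415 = -30.66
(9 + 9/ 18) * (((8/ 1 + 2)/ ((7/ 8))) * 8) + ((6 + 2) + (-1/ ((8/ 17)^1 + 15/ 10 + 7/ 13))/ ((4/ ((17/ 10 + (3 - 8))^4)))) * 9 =129521541917/ 155260000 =834.22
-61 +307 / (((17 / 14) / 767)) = 3295529 / 17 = 193854.65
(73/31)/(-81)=-73/2511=-0.03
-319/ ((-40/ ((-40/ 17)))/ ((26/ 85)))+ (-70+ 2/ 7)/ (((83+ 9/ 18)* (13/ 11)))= -141557438/ 21959665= -6.45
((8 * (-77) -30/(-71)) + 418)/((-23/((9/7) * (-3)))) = -54108/1633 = -33.13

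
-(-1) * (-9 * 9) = -81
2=2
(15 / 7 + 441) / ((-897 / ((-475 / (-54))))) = -245575 / 56511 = -4.35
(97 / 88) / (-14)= -0.08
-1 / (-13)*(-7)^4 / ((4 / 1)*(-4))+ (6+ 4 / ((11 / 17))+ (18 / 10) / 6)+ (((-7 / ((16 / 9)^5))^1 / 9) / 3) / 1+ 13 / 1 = 10439228017 / 749731840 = 13.92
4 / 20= 1 / 5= 0.20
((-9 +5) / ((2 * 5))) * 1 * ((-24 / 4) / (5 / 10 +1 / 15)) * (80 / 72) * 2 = 160 / 17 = 9.41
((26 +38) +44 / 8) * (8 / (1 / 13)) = 7228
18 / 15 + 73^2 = 26651 / 5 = 5330.20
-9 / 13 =-0.69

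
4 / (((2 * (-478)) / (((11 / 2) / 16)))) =-11 / 7648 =-0.00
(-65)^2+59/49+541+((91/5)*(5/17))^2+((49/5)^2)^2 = 124081688211/8850625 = 14019.54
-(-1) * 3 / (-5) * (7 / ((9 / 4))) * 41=-1148 / 15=-76.53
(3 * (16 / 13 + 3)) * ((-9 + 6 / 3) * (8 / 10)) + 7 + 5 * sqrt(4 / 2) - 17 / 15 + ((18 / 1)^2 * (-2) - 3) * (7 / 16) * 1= -1092071 / 3120 + 5 * sqrt(2)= -342.95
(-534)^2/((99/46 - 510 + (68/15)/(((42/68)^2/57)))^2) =2933697731504400/295578170757769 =9.93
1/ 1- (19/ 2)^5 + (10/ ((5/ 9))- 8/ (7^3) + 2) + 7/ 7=-849060741/ 10976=-77356.12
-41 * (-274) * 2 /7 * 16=359488 /7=51355.43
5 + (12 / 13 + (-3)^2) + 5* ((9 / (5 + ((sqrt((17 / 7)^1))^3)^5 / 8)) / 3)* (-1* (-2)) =81103570026825360* sqrt(119) / 2854826953093906993 + 553243933223777070242 / 37112750390220790909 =15.22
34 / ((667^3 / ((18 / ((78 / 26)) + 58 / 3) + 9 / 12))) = 5321 / 1780445778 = 0.00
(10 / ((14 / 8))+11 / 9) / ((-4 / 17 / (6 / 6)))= -7429 / 252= -29.48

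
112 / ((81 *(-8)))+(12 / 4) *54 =13108 / 81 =161.83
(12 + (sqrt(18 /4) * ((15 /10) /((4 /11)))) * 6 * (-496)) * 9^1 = 108-165726 * sqrt(2) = -234263.96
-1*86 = -86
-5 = -5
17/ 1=17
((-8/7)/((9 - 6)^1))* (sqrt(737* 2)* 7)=-102.38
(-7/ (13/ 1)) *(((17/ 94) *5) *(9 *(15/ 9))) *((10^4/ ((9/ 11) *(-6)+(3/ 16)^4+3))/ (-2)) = -1072332800000/ 56023201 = -19140.87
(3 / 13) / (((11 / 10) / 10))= 300 / 143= 2.10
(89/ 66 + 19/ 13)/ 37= 2411/ 31746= 0.08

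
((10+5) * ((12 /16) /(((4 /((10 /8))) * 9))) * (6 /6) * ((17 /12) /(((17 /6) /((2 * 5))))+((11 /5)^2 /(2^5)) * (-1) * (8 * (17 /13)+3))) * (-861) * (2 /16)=-26540325 /212992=-124.61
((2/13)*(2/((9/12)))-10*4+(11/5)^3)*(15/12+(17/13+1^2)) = -5220367/50700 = -102.97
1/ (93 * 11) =1/ 1023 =0.00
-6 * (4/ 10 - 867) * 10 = 51996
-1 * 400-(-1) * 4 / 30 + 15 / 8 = -47759 / 120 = -397.99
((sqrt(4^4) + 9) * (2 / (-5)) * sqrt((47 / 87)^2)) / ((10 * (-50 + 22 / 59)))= 2773 / 254736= 0.01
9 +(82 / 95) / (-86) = 36724 / 4085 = 8.99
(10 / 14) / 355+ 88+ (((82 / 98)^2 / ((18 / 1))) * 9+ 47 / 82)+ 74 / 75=47131673639 / 524198325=89.91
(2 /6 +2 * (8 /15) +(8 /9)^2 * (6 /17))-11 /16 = 36403 /36720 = 0.99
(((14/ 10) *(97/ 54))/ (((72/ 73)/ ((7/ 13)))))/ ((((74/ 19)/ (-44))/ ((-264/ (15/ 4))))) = 3190726924/ 2922075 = 1091.94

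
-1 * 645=-645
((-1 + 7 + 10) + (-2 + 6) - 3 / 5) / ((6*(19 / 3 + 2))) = 97 / 250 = 0.39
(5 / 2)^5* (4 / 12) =3125 / 96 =32.55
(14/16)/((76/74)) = 259/304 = 0.85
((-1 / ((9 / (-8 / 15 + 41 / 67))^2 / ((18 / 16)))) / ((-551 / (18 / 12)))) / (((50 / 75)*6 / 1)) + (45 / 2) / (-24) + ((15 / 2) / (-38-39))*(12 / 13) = -109891178364259 / 106959417364800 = -1.03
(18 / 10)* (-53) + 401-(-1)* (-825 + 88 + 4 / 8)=-430.90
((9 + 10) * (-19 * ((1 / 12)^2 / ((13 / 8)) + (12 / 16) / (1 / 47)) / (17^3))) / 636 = -5956139 / 1462344624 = -0.00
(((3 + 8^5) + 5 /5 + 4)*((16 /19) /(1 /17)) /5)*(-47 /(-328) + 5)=482661.31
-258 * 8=-2064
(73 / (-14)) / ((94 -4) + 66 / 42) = -73 / 1282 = -0.06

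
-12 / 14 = -6 / 7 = -0.86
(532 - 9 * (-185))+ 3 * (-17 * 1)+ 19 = 2165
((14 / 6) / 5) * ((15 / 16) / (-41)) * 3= -21 / 656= -0.03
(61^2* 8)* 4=119072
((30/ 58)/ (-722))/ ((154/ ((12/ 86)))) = -45/ 69325718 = -0.00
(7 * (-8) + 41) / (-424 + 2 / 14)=35 / 989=0.04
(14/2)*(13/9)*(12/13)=28/3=9.33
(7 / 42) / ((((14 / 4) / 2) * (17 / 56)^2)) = 896 / 867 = 1.03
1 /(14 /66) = 33 /7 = 4.71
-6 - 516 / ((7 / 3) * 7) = -1842 / 49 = -37.59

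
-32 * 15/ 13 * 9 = -4320/ 13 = -332.31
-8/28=-2/7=-0.29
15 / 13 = 1.15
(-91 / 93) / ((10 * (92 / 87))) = -2639 / 28520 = -0.09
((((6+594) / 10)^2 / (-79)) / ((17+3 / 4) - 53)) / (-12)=-400 / 3713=-0.11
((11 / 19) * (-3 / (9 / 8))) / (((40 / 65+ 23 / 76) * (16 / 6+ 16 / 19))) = -10868 / 22675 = -0.48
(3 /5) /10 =3 /50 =0.06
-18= -18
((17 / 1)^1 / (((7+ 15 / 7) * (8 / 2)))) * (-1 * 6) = -357 / 128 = -2.79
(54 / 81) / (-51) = -2 / 153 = -0.01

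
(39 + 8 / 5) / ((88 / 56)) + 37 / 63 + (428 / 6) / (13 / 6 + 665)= 367989694 / 13870395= 26.53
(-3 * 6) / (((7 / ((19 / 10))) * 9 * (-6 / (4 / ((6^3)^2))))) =19 / 2449440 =0.00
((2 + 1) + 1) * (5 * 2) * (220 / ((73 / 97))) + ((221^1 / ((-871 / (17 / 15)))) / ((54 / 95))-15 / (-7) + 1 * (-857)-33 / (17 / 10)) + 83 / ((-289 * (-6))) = 8670468260998 / 801453933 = 10818.42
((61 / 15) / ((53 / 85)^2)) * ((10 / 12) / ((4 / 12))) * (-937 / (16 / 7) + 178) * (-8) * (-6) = -1635530475 / 5618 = -291123.26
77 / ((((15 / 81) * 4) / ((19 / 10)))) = 39501 / 200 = 197.50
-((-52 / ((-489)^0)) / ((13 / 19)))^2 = -5776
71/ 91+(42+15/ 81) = 105566/ 2457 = 42.97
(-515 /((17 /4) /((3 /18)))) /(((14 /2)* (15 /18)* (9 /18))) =-824 /119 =-6.92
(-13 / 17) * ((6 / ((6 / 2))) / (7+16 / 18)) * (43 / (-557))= 0.01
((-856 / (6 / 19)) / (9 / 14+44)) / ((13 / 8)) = -910784 / 24375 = -37.37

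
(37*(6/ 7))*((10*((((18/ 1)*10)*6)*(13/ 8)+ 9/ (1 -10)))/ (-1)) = -3893880/ 7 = -556268.57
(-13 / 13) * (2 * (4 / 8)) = -1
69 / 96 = 23 / 32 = 0.72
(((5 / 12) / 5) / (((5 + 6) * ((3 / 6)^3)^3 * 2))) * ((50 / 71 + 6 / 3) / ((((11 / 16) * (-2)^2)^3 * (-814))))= -131072 / 423080977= -0.00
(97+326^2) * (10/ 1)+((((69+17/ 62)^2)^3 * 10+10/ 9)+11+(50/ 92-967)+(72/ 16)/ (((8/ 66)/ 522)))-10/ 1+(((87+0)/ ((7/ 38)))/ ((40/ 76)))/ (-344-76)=7958951766135470850099059491/ 7201559869106400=1105170533994.75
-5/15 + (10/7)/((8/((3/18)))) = -17/56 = -0.30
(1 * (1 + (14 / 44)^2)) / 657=533 / 317988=0.00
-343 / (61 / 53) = -18179 / 61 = -298.02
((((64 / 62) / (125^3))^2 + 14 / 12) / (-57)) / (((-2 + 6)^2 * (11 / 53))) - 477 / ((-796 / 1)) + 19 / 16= 78187521472930843402357 / 43911201049804687500000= 1.78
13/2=6.50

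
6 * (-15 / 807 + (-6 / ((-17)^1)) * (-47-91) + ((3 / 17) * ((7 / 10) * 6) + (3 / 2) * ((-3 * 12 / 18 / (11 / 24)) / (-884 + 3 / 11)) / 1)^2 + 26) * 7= -170966599015682148 / 183658916429525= -930.89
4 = 4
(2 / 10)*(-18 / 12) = -3 / 10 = -0.30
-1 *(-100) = 100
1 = 1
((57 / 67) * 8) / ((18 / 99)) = 2508 / 67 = 37.43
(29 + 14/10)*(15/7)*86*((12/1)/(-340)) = -117648/595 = -197.73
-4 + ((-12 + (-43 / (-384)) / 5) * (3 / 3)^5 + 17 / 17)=-28757 / 1920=-14.98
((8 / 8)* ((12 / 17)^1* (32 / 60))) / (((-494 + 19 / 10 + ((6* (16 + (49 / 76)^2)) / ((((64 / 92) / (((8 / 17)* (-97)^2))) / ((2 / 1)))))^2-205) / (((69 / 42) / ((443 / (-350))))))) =-2608922163200 / 8393271454217932938150511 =-0.00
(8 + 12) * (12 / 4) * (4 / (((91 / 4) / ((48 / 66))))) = 7.67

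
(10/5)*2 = 4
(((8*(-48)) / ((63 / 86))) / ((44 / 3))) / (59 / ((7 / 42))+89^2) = -2752 / 637175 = -0.00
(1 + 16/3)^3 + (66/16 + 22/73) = 4075451/15768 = 258.46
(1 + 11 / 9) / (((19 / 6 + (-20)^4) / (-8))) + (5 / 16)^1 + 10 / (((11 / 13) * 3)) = 718395445 / 168963344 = 4.25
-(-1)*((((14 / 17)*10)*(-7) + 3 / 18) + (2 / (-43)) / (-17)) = -252097 / 4386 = -57.48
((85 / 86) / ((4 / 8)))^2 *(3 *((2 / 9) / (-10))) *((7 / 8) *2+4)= -33235 / 22188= -1.50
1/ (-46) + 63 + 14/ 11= 32511/ 506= 64.25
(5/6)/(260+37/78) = 65/20317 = 0.00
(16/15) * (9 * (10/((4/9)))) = 216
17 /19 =0.89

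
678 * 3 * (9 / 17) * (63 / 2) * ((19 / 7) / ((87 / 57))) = 29738097 / 493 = 60320.68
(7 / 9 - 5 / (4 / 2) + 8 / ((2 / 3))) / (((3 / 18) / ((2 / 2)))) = 185 / 3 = 61.67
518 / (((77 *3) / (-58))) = -4292 / 33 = -130.06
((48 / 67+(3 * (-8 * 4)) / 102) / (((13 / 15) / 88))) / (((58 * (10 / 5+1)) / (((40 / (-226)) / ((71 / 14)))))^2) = -2207744000 / 2404683432862269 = -0.00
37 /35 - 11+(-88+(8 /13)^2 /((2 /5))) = -573732 /5915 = -97.00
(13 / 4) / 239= 13 / 956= 0.01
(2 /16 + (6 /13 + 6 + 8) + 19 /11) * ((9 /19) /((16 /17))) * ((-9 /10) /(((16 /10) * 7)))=-25698951 /38950912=-0.66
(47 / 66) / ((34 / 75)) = 1175 / 748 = 1.57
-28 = -28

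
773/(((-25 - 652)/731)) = -565063/677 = -834.66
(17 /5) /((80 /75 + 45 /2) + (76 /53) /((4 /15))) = 5406 /46021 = 0.12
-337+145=-192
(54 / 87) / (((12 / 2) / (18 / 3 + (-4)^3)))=-6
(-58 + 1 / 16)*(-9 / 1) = 521.44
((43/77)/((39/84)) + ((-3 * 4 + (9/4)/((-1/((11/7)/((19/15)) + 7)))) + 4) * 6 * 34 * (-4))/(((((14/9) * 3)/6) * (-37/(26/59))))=-7414767288/22356103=-331.67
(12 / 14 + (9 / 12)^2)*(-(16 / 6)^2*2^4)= -3392 / 21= -161.52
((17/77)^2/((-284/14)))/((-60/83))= 23987/7216440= 0.00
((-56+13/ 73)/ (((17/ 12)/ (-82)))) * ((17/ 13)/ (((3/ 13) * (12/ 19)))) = 6348850/ 219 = 28990.18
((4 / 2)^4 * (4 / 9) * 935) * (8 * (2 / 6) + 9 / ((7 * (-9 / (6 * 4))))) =-957440 / 189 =-5065.82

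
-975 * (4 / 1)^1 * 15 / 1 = -58500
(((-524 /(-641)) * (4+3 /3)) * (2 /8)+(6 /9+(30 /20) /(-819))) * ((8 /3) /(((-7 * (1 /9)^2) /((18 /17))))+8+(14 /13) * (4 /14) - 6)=-4621560477 /90238057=-51.22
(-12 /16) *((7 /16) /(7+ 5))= -7 /256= -0.03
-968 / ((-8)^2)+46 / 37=-13.88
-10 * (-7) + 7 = 77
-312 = -312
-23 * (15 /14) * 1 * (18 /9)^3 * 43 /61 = -59340 /427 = -138.97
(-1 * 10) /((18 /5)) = -25 /9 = -2.78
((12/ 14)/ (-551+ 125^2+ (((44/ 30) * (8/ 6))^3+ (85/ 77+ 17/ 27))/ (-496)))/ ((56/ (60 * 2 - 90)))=2796626250/ 91807036242523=0.00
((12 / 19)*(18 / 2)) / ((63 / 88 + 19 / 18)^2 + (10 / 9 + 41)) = 67744512 / 539280667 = 0.13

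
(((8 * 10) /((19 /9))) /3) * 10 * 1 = 2400 /19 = 126.32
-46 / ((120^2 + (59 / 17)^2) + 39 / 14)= -186116 / 58322405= -0.00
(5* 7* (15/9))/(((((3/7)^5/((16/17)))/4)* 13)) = 188238400/161109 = 1168.39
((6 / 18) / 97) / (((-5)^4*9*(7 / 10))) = 0.00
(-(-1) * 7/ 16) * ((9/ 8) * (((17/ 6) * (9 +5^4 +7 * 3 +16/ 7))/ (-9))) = -78217/ 768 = -101.85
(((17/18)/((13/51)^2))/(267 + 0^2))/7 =4913/631722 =0.01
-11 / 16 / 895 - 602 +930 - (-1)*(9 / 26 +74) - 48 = 65964937 / 186160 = 354.35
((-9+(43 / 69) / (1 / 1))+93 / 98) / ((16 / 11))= -552497 / 108192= -5.11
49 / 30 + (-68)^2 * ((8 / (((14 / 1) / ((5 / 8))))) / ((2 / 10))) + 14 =1737283 / 210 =8272.78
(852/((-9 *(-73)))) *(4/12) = 284/657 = 0.43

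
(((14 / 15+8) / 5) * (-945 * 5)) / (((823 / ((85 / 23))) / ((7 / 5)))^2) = -119547162 / 358307041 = -0.33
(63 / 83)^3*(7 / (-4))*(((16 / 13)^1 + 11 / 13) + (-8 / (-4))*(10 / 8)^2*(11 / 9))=-1073340639 / 237863392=-4.51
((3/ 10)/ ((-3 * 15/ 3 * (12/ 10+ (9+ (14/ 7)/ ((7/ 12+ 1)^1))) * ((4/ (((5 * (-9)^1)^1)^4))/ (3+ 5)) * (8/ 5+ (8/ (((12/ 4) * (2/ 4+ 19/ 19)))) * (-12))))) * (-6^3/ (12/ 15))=-3506034375/ 17908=-195780.34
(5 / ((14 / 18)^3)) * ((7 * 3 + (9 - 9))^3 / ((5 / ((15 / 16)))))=295245 / 16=18452.81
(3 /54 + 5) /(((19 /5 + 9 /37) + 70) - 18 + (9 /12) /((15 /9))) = 6734 /75249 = 0.09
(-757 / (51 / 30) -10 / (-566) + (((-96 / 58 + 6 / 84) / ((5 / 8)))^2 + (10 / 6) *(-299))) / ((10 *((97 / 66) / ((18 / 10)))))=-1379592814181472 / 12019300251875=-114.78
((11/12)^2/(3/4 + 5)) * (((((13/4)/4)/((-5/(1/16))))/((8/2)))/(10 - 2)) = -1573/33914880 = -0.00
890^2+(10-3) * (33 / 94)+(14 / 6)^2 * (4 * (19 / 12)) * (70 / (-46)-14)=15402315451 / 19458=791567.24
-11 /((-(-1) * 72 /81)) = -12.38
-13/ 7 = -1.86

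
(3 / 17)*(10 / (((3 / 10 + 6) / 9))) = 300 / 119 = 2.52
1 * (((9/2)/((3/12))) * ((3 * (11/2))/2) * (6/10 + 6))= 9801/10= 980.10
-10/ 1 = -10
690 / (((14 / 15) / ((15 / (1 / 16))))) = 1242000 / 7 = 177428.57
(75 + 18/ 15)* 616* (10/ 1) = 469392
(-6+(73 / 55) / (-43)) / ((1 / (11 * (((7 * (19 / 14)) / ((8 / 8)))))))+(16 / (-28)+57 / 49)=-13266383 / 21070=-629.63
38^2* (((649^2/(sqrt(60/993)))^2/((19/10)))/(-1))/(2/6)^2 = -20083198788358002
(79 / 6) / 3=79 / 18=4.39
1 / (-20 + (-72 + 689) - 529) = 1 / 68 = 0.01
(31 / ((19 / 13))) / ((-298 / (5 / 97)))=-2015 / 549214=-0.00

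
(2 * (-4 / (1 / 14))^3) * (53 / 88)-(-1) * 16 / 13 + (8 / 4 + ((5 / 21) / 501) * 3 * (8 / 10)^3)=-2652115609798 / 12537525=-211534.22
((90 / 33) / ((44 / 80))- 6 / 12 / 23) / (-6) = -27479 / 33396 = -0.82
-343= -343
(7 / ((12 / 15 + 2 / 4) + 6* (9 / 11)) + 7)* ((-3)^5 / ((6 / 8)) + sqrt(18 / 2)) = -2608.89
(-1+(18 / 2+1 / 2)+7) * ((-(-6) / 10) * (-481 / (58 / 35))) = -313131 / 116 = -2699.41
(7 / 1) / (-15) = -7 / 15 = -0.47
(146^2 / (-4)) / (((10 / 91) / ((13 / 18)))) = -6304207 / 180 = -35023.37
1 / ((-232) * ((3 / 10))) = -5 / 348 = -0.01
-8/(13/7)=-56/13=-4.31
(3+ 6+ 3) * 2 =24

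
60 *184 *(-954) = -10532160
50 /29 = 1.72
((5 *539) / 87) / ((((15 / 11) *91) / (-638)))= -18634 / 117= -159.26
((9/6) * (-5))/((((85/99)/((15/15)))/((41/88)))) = -1107/272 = -4.07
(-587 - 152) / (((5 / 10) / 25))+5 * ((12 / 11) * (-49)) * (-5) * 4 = -347650 / 11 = -31604.55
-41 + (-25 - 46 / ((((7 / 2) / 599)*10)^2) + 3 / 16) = -265367461 / 19600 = -13539.16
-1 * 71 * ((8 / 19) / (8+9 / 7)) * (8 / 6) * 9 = -47712 / 1235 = -38.63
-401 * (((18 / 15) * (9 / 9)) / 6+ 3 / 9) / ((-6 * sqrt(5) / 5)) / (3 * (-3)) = -1604 * sqrt(5) / 405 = -8.86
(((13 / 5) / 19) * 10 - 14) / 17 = -240 / 323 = -0.74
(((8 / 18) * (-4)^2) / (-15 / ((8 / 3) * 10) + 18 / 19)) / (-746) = -9728 / 392769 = -0.02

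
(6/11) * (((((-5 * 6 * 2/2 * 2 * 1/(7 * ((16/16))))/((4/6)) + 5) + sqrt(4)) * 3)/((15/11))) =-246/35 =-7.03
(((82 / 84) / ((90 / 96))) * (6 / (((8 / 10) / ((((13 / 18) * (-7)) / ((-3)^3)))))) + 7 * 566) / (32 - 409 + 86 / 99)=-31783004 / 3016197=-10.54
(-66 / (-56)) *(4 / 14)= 33 / 98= 0.34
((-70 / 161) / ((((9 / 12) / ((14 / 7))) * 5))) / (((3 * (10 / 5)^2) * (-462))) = 2 / 47817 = 0.00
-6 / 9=-2 / 3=-0.67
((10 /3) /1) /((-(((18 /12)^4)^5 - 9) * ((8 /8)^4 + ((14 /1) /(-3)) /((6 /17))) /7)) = 7340032 /12750273129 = 0.00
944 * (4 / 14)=1888 / 7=269.71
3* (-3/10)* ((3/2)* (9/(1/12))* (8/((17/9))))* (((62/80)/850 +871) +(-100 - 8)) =-170205665391/361250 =-471157.55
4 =4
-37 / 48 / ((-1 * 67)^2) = -37 / 215472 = -0.00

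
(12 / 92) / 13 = 3 / 299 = 0.01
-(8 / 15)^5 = -32768 / 759375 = -0.04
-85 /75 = -1.13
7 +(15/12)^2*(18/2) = 337/16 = 21.06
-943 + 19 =-924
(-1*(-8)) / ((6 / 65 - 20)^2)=8450 / 418609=0.02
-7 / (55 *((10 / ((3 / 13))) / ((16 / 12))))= -14 / 3575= -0.00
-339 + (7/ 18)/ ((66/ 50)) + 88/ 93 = -6219497/ 18414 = -337.76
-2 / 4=-1 / 2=-0.50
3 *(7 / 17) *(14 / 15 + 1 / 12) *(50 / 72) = 2135 / 2448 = 0.87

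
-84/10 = -42/5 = -8.40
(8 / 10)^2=16 / 25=0.64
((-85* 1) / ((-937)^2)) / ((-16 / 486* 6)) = 6885 / 14047504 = 0.00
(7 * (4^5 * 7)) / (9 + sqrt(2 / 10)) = 564480 / 101- 12544 * sqrt(5) / 101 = 5311.20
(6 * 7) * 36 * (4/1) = 6048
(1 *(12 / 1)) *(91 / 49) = 156 / 7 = 22.29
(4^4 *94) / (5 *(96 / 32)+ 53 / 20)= 481280 / 353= 1363.40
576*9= 5184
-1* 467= -467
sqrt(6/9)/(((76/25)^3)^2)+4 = 244140625 * sqrt(6)/578099785728+4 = 4.00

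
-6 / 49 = -0.12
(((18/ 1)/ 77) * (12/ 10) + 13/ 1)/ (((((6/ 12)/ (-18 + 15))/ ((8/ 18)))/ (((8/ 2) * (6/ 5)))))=-327232/ 1925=-169.99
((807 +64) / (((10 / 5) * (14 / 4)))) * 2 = 1742 / 7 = 248.86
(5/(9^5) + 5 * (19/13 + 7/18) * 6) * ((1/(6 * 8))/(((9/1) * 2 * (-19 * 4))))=-332920/393797781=-0.00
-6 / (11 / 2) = -1.09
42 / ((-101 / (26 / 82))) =-546 / 4141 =-0.13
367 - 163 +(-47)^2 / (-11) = 35 / 11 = 3.18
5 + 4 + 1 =10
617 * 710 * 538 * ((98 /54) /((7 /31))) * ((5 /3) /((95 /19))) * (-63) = -358000441540 /9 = -39777826837.78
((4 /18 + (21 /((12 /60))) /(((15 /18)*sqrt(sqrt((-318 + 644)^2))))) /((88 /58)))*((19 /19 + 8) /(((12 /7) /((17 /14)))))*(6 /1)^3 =4437 /22 + 2515779*sqrt(326) /7172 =6535.14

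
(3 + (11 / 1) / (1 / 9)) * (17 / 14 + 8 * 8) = 46563 / 7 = 6651.86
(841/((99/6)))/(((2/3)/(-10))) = -8410/11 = -764.55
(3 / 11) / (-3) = -1 / 11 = -0.09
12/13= 0.92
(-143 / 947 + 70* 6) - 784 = -344851 / 947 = -364.15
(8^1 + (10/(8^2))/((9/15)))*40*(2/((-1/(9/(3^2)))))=-3965/6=-660.83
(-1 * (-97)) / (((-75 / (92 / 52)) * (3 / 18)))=-4462 / 325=-13.73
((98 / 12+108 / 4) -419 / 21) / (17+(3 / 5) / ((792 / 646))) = 70290 / 80801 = 0.87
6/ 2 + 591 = 594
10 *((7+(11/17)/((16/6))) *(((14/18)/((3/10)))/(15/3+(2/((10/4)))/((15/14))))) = 4309375/131886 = 32.67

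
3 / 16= 0.19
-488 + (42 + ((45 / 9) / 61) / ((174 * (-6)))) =-446.00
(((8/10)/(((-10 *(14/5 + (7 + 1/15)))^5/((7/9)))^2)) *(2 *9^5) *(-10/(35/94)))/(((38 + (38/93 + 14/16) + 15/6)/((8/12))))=-62719072497/223922599471692302610595840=-0.00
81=81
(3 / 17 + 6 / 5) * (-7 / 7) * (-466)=54522 / 85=641.44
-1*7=-7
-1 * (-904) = 904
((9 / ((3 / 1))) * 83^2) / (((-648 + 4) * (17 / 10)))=-103335 / 5474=-18.88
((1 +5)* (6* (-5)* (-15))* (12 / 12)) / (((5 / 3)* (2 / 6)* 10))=486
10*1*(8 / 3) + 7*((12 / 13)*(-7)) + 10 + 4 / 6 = -308 / 39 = -7.90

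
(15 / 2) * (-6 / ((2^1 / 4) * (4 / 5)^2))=-1125 / 8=-140.62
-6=-6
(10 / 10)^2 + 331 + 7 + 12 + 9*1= 360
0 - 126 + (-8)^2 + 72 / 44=-60.36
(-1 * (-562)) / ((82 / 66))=18546 / 41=452.34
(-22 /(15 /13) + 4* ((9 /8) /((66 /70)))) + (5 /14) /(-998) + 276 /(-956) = -8035026313 /550985820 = -14.58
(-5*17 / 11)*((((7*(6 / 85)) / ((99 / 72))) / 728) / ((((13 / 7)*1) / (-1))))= 42 / 20449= 0.00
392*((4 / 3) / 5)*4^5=107042.13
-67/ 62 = -1.08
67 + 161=228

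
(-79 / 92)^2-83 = -696271 / 8464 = -82.26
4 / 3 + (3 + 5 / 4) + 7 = 151 / 12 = 12.58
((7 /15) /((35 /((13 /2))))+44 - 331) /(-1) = 43037 /150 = 286.91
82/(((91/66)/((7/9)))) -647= -23429/39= -600.74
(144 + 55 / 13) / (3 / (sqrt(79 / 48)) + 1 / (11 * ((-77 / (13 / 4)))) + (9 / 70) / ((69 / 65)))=-8339410817276 / 2616570518873 + 140412391420224 * sqrt(237) / 34015416745349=60.36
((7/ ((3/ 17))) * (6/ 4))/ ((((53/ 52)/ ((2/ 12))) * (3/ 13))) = 20111/ 477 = 42.16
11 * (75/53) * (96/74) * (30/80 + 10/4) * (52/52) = 113850/1961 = 58.06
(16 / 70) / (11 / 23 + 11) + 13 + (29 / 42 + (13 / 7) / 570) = 300946 / 21945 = 13.71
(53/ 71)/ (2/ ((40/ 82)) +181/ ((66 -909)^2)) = 0.18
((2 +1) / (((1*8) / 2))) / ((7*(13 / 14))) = 0.12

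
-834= -834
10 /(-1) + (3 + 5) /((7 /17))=9.43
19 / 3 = 6.33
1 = 1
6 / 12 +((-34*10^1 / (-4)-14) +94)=331 / 2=165.50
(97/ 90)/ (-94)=-0.01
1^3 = 1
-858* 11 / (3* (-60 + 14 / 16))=2288 / 43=53.21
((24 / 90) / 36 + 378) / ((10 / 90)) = 3402.07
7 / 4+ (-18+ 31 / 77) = -4881 / 308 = -15.85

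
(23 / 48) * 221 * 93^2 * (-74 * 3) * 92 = -37412399817 / 2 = -18706199908.50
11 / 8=1.38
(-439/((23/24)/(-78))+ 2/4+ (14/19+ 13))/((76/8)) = 31241147/8303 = 3762.63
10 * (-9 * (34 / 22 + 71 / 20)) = -10089 / 22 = -458.59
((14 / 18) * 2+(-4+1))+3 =14 / 9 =1.56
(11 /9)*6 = 22 /3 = 7.33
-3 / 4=-0.75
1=1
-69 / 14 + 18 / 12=-24 / 7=-3.43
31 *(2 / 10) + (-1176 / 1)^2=6914911 / 5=1382982.20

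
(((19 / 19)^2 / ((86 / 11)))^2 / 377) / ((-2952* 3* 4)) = -0.00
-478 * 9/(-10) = 2151/5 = 430.20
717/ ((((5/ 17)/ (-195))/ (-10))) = 4753710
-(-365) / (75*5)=73 / 75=0.97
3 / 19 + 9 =174 / 19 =9.16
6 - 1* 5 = 1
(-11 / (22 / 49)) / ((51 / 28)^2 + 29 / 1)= -19208 / 25337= -0.76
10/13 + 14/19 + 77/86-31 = -607491/21242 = -28.60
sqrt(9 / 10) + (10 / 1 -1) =3 * sqrt(10) / 10 + 9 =9.95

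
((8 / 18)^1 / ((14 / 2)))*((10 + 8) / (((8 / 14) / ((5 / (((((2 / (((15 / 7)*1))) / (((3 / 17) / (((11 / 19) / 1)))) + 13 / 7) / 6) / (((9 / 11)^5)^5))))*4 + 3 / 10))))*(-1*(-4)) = 58901922711927189097794006308292 / 15949228883964853303167622098455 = 3.69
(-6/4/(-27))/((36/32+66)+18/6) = 4/5049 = 0.00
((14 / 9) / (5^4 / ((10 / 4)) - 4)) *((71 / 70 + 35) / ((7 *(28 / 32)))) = 10084 / 271215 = 0.04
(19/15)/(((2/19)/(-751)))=-271111/30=-9037.03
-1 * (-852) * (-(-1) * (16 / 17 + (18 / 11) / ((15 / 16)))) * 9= 19262016 / 935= 20601.09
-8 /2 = -4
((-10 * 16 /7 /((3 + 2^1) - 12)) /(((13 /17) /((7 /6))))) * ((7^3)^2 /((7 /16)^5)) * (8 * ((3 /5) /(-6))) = -1140850688 /39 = -29252581.74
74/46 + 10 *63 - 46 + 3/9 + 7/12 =161881/276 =586.53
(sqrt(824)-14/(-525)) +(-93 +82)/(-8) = 841/600 +2*sqrt(206) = 30.11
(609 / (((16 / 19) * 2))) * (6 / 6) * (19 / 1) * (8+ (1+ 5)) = 1538943 / 16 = 96183.94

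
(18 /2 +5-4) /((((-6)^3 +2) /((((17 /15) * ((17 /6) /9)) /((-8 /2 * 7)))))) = 289 /485352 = 0.00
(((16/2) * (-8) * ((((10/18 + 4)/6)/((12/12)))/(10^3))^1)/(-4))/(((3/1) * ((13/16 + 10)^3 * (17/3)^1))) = 167936/297071512875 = 0.00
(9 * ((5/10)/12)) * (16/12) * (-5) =-5/2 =-2.50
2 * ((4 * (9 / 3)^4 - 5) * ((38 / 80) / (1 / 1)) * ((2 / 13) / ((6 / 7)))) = 42427 / 780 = 54.39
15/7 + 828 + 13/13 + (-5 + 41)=6070/7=867.14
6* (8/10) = 24/5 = 4.80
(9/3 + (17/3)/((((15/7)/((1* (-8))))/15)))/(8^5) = -943/98304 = -0.01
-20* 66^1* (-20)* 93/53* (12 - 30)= -44193600/53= -833841.51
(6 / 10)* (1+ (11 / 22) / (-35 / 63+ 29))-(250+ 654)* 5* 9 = -104139237 / 2560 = -40679.39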